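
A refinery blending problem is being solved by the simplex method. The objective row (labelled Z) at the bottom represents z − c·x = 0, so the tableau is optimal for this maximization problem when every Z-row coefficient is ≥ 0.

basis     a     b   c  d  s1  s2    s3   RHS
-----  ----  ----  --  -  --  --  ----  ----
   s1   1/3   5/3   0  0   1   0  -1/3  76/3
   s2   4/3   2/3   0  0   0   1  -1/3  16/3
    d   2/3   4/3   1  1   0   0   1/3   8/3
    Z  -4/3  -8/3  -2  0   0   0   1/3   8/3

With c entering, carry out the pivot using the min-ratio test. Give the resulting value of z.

8

Ratio test on column c — row 1: entry 0 ≤ 0; row 2: entry 0 ≤ 0; row 3: (8/3)/1 = 8/3. Minimum is 8/3 at row 3 (d leaves); pivot element 1.
Pivot on row 3; the Z-row RHS becomes 8/3 − (-2)·(8/3) = 8.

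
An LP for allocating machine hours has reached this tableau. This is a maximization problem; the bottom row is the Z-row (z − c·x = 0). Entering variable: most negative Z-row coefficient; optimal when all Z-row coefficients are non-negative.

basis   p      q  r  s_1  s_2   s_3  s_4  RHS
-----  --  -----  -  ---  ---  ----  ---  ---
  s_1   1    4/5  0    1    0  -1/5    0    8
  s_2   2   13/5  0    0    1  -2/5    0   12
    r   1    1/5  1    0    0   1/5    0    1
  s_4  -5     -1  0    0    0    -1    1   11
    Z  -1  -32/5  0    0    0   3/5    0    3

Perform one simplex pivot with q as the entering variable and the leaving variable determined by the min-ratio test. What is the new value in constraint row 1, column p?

5/13

Ratio test on column q — row 1: 8/(4/5) = 10; row 2: 12/(13/5) = 60/13; row 3: 1/(1/5) = 5; row 4: entry -1 ≤ 0. Minimum is 60/13 at row 2 (s_2 leaves); pivot element 13/5.
Divide row 2 by 13/5; eliminate column q from the other rows.
Row 1 update in column p: 1 − (4/5)·(10/13) = 5/13.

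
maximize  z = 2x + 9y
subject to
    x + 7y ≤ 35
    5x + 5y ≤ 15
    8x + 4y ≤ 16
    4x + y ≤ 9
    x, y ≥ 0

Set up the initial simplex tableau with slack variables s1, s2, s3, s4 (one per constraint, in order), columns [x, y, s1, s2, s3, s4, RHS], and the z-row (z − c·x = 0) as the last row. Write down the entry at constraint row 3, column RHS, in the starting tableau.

The RHS of constraint 3 is b_3 = 16.

16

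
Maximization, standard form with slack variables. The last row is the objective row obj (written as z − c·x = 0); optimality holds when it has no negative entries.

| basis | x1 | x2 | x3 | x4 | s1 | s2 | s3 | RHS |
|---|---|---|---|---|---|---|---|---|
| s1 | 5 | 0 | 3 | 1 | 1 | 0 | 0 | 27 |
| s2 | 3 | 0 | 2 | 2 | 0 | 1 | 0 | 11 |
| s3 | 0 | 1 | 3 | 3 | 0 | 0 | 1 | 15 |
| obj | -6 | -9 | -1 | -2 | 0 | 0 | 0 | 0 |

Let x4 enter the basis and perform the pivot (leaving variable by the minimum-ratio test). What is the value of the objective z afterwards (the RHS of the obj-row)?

10

Ratio test on column x4 — row 1: 27/1 = 27; row 2: 11/2 = 11/2; row 3: 15/3 = 5. Minimum is 5 at row 3 (s3 leaves); pivot element 3.
Pivot on row 3; the obj-row RHS becomes 0 − (-2)·5 = 10.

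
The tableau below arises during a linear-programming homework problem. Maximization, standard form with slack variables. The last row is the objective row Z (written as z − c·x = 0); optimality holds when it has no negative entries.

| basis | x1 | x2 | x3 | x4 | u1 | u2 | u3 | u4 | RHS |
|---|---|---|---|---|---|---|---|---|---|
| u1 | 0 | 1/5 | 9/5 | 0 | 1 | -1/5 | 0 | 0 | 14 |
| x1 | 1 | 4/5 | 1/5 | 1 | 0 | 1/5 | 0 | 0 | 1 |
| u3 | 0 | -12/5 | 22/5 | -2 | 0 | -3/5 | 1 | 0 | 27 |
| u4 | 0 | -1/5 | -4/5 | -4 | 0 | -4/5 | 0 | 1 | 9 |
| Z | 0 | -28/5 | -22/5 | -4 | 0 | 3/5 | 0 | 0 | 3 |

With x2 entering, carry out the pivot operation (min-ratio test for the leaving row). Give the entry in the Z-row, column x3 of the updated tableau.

Ratio test on column x2 — row 1: 14/(1/5) = 70; row 2: 1/(4/5) = 5/4; row 3: entry -12/5 ≤ 0; row 4: entry -1/5 ≤ 0. Minimum is 5/4 at row 2 (x1 leaves); pivot element 4/5.
Divide row 2 by 4/5; eliminate column x2 from the other rows.
Z-row update in column x3: -22/5 − (-28/5)·(1/4) = -3.

-3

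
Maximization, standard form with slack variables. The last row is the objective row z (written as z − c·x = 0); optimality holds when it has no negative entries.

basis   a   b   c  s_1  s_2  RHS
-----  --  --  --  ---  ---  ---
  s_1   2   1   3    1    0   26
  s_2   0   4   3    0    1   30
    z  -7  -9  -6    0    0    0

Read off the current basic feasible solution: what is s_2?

30

s_2 is basic (row 2); its value is the RHS of that row, 30.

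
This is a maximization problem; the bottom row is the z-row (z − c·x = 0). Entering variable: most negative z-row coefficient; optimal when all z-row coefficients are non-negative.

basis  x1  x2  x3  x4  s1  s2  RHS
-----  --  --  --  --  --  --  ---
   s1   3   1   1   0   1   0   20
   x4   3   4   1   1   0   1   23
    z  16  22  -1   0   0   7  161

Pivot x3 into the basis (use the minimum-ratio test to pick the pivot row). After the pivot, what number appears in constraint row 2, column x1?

Ratio test on column x3 — row 1: 20/1 = 20; row 2: 23/1 = 23. Minimum is 20 at row 1 (s1 leaves); pivot element 1.
Divide row 1 by 1; eliminate column x3 from the other rows.
Row 2 update in column x1: 3 − 1·3 = 0.

0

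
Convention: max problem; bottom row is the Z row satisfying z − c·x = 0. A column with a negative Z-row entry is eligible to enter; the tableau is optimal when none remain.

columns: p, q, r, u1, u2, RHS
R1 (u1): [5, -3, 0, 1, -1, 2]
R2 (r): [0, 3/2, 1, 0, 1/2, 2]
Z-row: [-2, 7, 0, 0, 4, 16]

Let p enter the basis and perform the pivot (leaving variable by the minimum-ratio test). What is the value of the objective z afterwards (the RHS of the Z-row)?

Ratio test on column p — row 1: 2/5 = 2/5; row 2: entry 0 ≤ 0. Minimum is 2/5 at row 1 (u1 leaves); pivot element 5.
Pivot on row 1; the Z-row RHS becomes 16 − (-2)·(2/5) = 84/5.

84/5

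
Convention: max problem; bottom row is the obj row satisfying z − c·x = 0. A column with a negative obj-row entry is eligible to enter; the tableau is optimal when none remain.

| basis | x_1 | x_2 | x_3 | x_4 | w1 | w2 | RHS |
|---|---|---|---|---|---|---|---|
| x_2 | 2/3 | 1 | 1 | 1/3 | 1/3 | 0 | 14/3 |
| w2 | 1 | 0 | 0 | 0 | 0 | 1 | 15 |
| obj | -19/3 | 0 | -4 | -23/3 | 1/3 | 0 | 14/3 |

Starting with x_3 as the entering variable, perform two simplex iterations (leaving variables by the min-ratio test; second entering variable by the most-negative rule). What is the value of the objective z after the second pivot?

Ratio test on column x_3 — row 1: (14/3)/1 = 14/3; row 2: entry 0 ≤ 0. Minimum is 14/3 at row 1 (x_2 leaves); pivot element 1.
Pivot on row 1; the obj-row RHS becomes 14/3 − (-4)·(14/3) = 70/3.
Next entering variable (most negative obj-row entry -19/3): x_4.
Ratio test on column x_4 — row 1: (14/3)/(1/3) = 14; row 2: entry 0 ≤ 0. Minimum is 14 at row 1 (x_3 leaves); pivot element 1/3.
After the second pivot the obj-row RHS is 70/3 − (-19/3)·14 = 112.

112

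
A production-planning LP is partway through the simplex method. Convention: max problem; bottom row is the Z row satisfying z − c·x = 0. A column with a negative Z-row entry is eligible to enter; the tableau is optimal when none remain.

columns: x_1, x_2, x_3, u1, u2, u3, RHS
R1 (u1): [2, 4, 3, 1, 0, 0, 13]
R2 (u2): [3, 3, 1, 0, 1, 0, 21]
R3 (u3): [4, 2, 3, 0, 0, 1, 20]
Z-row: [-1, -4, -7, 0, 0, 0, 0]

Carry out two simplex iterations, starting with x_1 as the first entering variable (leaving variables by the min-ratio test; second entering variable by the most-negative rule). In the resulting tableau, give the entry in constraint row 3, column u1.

-1/2

Ratio test on column x_1 — row 1: 13/2 = 13/2; row 2: 21/3 = 7; row 3: 20/4 = 5. Minimum is 5 at row 3 (u3 leaves); pivot element 4.
Divide row 3 by 4; eliminate column x_1 from the other rows.
Second iteration: most negative Z-row entry is -25/4 in column x_3, so x_3 enters.
Ratio test on column x_3 — row 1: 3/(3/2) = 2; row 2: entry -5/4 ≤ 0; row 3: 5/(3/4) = 20/3. Minimum is 2 at row 1 (u1 leaves); pivot element 3/2.
Divide row 1 by 3/2; eliminate column x_3 from the other rows.
After both pivots, the entry at constraint row 3, column u1 is -1/2.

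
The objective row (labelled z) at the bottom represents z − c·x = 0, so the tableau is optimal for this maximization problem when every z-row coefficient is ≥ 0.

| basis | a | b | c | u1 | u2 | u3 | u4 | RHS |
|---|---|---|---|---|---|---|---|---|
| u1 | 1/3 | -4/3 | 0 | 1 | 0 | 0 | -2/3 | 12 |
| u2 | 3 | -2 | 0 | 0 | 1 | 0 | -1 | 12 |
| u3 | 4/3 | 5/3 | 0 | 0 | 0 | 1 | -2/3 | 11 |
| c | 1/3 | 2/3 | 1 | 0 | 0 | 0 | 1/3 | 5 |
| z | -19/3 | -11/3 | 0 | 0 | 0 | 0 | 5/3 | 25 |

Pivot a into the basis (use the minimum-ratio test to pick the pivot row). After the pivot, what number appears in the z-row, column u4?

-4/9

Ratio test on column a — row 1: 12/(1/3) = 36; row 2: 12/3 = 4; row 3: 11/(4/3) = 33/4; row 4: 5/(1/3) = 15. Minimum is 4 at row 2 (u2 leaves); pivot element 3.
Divide row 2 by 3; eliminate column a from the other rows.
z-row update in column u4: 5/3 − (-19/3)·(-1/3) = -4/9.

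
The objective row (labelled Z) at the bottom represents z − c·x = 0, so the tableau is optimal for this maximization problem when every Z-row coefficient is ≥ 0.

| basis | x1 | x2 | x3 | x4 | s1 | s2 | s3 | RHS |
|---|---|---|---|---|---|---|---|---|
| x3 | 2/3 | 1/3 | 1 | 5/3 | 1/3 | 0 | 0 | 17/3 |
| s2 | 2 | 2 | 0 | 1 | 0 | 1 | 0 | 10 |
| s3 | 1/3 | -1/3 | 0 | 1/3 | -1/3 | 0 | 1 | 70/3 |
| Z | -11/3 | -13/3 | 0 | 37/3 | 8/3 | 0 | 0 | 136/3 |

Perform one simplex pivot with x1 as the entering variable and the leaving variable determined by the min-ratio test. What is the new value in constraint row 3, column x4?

Ratio test on column x1 — row 1: (17/3)/(2/3) = 17/2; row 2: 10/2 = 5; row 3: (70/3)/(1/3) = 70. Minimum is 5 at row 2 (s2 leaves); pivot element 2.
Divide row 2 by 2; eliminate column x1 from the other rows.
Row 3 update in column x4: 1/3 − (1/3)·(1/2) = 1/6.

1/6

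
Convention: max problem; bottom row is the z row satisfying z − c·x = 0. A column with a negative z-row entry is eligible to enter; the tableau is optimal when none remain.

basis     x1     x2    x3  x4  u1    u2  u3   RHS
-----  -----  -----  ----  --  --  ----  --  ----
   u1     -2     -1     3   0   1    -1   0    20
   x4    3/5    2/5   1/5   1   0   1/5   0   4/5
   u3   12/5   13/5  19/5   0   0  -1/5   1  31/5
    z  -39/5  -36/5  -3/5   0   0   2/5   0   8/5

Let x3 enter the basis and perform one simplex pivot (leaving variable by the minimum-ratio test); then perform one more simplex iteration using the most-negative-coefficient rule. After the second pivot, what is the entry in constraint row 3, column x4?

-4/3

Ratio test on column x3 — row 1: 20/3 = 20/3; row 2: (4/5)/(1/5) = 4; row 3: (31/5)/(19/5) = 31/19. Minimum is 31/19 at row 3 (u3 leaves); pivot element 19/5.
Divide row 3 by 19/5; eliminate column x3 from the other rows.
Second iteration: most negative z-row entry is -141/19 in column x1, so x1 enters.
Ratio test on column x1 — row 1: entry -74/19 ≤ 0; row 2: (9/19)/(9/19) = 1; row 3: (31/19)/(12/19) = 31/12. Minimum is 1 at row 2 (x4 leaves); pivot element 9/19.
Divide row 2 by 9/19; eliminate column x1 from the other rows.
After both pivots, the entry at constraint row 3, column x4 is -4/3.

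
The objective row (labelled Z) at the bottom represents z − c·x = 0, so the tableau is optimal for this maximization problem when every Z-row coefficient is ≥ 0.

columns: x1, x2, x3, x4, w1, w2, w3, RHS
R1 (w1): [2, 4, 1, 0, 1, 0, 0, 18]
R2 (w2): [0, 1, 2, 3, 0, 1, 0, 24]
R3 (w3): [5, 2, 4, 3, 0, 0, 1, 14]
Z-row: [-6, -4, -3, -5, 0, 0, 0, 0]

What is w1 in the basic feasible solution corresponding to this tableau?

18

w1 is basic (row 1); its value is the RHS of that row, 18.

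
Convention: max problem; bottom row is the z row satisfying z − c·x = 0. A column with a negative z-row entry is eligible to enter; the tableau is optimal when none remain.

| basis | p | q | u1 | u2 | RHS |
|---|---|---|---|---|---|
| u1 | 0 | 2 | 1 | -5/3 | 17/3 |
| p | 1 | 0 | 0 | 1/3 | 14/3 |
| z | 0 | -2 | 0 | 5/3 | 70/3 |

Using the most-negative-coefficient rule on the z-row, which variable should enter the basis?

q

Negative z-row entries: q: -2.
The most negative is -2 in column q, so q enters.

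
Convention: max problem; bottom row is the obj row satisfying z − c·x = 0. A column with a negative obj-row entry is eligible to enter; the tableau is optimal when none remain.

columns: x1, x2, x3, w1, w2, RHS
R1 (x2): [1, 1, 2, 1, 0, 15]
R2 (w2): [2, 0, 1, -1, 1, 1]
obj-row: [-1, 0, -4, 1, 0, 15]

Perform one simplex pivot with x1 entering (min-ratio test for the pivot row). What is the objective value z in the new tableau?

31/2

Ratio test on column x1 — row 1: 15/1 = 15; row 2: 1/2 = 1/2. Minimum is 1/2 at row 2 (w2 leaves); pivot element 2.
Pivot on row 2; the obj-row RHS becomes 15 − (-1)·(1/2) = 31/2.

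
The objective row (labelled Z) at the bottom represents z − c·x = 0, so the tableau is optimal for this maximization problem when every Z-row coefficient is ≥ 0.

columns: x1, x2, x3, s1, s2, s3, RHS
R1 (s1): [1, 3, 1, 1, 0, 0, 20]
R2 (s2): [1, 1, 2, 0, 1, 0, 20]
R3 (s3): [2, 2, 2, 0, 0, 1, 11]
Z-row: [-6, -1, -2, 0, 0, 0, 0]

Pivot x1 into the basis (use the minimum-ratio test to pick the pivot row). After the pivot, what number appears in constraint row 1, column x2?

2

Ratio test on column x1 — row 1: 20/1 = 20; row 2: 20/1 = 20; row 3: 11/2 = 11/2. Minimum is 11/2 at row 3 (s3 leaves); pivot element 2.
Divide row 3 by 2; eliminate column x1 from the other rows.
Row 1 update in column x2: 3 − 1·1 = 2.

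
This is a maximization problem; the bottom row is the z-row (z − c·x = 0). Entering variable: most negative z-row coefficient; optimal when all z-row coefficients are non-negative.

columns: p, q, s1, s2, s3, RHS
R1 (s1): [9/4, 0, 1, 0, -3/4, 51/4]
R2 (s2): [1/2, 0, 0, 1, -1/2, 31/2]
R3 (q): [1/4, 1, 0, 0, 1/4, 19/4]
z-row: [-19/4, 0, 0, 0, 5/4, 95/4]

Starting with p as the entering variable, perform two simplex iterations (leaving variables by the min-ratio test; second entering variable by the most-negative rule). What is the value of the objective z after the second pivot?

54

Ratio test on column p — row 1: (51/4)/(9/4) = 17/3; row 2: (31/2)/(1/2) = 31; row 3: (19/4)/(1/4) = 19. Minimum is 17/3 at row 1 (s1 leaves); pivot element 9/4.
Pivot on row 1; the z-row RHS becomes 95/4 − (-19/4)·(17/3) = 152/3.
Next entering variable (most negative z-row entry -1/3): s3.
Ratio test on column s3 — row 1: entry -1/3 ≤ 0; row 2: entry -1/3 ≤ 0; row 3: (10/3)/(1/3) = 10. Minimum is 10 at row 3 (q leaves); pivot element 1/3.
After the second pivot the z-row RHS is 152/3 − (-1/3)·10 = 54.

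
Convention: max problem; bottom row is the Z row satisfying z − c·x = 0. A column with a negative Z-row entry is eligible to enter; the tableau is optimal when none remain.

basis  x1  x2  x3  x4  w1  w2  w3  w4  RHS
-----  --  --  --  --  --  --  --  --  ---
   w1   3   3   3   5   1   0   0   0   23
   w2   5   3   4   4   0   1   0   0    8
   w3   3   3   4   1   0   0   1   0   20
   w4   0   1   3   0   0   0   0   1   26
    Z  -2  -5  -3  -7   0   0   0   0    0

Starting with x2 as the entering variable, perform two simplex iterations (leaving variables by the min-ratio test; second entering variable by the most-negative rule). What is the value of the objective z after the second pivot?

14

Ratio test on column x2 — row 1: 23/3 = 23/3; row 2: 8/3 = 8/3; row 3: 20/3 = 20/3; row 4: 26/1 = 26. Minimum is 8/3 at row 2 (w2 leaves); pivot element 3.
Pivot on row 2; the Z-row RHS becomes 0 − (-5)·(8/3) = 40/3.
Next entering variable (most negative Z-row entry -1/3): x4.
Ratio test on column x4 — row 1: 15/1 = 15; row 2: (8/3)/(4/3) = 2; row 3: entry -3 ≤ 0; row 4: entry -4/3 ≤ 0. Minimum is 2 at row 2 (x2 leaves); pivot element 4/3.
After the second pivot the Z-row RHS is 40/3 − (-1/3)·2 = 14.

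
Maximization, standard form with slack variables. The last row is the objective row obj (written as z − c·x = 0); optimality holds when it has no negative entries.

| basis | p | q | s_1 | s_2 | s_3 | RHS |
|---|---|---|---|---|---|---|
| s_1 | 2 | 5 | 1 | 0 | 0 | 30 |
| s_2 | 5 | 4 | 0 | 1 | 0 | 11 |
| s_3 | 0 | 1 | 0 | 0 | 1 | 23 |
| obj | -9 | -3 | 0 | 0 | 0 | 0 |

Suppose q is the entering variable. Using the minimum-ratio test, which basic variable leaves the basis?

s_2

Column q entries and ratios — s_1: 30/5 = 6; s_2: 11/4 = 11/4; s_3: 23/1 = 23.
Smallest ratio is 11/4 in the row of s_2, so s_2 leaves.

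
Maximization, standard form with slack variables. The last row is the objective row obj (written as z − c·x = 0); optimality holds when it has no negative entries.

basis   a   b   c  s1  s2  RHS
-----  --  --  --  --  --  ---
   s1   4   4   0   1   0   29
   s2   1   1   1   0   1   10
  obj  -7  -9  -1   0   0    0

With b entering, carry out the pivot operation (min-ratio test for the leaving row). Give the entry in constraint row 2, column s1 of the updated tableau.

Ratio test on column b — row 1: 29/4 = 29/4; row 2: 10/1 = 10. Minimum is 29/4 at row 1 (s1 leaves); pivot element 4.
Divide row 1 by 4; eliminate column b from the other rows.
Row 2 update in column s1: 0 − 1·(1/4) = -1/4.

-1/4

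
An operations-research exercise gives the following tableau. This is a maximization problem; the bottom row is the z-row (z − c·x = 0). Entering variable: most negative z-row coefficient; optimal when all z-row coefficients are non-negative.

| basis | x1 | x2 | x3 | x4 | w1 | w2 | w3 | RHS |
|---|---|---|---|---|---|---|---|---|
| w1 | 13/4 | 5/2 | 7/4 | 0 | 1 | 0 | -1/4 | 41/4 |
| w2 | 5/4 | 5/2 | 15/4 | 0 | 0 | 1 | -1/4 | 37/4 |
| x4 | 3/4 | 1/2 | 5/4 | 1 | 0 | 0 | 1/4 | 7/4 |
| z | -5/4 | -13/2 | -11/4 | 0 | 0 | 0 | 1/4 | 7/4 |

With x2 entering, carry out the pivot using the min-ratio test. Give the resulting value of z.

49/2

Ratio test on column x2 — row 1: (41/4)/(5/2) = 41/10; row 2: (37/4)/(5/2) = 37/10; row 3: (7/4)/(1/2) = 7/2. Minimum is 7/2 at row 3 (x4 leaves); pivot element 1/2.
Pivot on row 3; the z-row RHS becomes 7/4 − (-13/2)·(7/2) = 49/2.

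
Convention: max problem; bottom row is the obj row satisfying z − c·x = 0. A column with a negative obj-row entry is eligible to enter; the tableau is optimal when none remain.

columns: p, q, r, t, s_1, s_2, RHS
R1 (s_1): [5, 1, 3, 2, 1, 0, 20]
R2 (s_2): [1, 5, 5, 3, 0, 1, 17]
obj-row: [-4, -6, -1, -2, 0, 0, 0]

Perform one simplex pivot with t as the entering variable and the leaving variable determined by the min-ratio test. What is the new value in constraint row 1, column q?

-7/3

Ratio test on column t — row 1: 20/2 = 10; row 2: 17/3 = 17/3. Minimum is 17/3 at row 2 (s_2 leaves); pivot element 3.
Divide row 2 by 3; eliminate column t from the other rows.
Row 1 update in column q: 1 − 2·(5/3) = -7/3.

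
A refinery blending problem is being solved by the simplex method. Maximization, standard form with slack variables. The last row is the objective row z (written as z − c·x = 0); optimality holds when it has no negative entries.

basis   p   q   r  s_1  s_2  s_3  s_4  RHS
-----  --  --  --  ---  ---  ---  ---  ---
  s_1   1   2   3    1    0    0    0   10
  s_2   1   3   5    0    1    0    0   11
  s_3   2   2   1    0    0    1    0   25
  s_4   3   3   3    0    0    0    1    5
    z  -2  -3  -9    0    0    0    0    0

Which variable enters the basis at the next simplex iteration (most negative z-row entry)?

r

Negative z-row entries: p: -2, q: -3, r: -9.
The most negative is -9 in column r, so r enters.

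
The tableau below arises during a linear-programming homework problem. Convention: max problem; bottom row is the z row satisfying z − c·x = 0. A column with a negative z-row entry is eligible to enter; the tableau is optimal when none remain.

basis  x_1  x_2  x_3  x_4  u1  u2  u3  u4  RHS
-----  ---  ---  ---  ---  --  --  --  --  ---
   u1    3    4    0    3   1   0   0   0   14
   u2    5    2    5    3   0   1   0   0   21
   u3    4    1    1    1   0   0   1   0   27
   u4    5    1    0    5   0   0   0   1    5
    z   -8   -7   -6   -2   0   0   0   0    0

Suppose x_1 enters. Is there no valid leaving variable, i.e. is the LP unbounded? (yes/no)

Column x_1 has positive entries in row(s) 1, 2, 3, 4, so the ratio test bounds it — not unbounded.

no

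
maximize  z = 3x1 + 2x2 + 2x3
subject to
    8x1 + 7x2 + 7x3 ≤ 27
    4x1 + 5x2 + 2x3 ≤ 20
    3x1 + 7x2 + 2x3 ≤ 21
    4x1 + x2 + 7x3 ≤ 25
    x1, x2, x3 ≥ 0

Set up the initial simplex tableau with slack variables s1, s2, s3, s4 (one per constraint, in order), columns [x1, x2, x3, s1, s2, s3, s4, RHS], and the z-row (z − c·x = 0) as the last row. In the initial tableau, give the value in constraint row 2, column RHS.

20

The RHS of constraint 2 is b_2 = 20.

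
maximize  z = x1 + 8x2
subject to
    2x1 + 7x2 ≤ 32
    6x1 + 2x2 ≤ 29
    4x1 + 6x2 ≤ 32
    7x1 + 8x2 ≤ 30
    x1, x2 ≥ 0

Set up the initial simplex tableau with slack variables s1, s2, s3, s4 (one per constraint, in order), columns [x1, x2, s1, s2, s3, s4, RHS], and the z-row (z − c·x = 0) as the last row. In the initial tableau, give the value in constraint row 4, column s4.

Slack s4 belongs to constraint 4; its column is the unit vector e_4, so the entry in row 4 is 1.

1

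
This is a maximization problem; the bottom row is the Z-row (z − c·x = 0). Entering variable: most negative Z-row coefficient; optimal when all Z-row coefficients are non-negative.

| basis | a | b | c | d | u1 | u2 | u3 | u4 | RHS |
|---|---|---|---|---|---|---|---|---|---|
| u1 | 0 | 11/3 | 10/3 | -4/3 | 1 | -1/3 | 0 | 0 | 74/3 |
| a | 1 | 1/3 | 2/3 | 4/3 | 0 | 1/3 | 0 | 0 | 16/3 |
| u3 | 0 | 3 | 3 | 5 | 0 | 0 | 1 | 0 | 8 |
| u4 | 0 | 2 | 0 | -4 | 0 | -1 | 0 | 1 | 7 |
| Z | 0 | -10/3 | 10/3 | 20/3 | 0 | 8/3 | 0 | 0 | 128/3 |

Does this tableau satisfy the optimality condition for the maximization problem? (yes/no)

no

The Z-row has a negative entry -10/3 in column b, so it is not optimal.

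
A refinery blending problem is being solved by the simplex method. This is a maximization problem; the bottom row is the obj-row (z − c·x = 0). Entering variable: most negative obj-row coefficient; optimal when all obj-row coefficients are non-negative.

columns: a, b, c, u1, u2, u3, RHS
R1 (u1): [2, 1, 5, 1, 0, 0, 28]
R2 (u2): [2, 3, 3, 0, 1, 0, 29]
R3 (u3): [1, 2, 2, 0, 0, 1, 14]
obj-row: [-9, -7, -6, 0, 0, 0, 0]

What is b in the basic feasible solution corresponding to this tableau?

b is not in the basis, so in the current basic feasible solution b = 0.

0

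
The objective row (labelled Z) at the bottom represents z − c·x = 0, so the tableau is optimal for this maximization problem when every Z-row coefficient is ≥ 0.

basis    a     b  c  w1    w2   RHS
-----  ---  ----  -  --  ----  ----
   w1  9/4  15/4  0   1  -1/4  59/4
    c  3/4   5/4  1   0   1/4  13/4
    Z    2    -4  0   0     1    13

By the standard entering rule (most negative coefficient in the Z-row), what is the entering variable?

Negative Z-row entries: b: -4.
The most negative is -4 in column b, so b enters.

b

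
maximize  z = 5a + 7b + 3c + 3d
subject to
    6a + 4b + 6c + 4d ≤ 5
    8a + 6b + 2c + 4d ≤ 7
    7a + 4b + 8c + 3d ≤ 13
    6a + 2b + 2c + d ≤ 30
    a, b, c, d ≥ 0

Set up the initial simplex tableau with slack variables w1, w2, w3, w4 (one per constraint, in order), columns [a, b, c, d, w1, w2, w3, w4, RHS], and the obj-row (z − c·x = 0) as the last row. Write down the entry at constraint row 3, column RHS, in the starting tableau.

The RHS of constraint 3 is b_3 = 13.

13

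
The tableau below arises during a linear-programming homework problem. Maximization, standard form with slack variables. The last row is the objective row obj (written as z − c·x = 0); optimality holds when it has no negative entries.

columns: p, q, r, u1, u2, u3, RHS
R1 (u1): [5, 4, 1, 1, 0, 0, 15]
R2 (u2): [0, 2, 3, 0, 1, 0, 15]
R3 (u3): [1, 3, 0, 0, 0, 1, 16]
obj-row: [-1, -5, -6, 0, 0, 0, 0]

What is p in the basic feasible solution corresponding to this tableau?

0

p is not in the basis, so in the current basic feasible solution p = 0.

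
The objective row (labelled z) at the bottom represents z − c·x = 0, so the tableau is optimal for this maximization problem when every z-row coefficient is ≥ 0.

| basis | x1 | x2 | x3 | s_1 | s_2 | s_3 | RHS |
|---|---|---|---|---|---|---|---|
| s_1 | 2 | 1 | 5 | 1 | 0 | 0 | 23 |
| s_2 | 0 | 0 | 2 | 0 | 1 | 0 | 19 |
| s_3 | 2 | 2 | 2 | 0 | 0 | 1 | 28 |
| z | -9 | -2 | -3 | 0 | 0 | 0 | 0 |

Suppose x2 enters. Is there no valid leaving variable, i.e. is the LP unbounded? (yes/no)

Column x2 has positive entries in row(s) 1, 3, so the ratio test bounds it — not unbounded.

no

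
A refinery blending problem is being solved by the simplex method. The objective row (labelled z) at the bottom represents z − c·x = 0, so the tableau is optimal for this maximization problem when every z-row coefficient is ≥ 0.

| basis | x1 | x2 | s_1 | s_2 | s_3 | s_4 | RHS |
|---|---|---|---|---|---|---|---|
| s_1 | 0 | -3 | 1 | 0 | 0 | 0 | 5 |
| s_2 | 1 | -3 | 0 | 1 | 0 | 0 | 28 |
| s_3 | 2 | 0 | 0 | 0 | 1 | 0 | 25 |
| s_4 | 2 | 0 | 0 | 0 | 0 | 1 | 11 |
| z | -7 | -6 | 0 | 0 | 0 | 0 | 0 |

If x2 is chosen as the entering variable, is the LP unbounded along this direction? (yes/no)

yes

Every constraint-row entry in column x2 is ≤ 0, so increasing x2 is unbounded.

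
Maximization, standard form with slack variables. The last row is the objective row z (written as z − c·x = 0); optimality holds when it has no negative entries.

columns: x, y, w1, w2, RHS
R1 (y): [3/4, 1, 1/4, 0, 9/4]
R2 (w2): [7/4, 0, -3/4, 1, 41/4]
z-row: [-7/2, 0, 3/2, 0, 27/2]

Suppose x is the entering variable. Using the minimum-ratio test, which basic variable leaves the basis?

Column x entries and ratios — y: (9/4)/(3/4) = 3; w2: (41/4)/(7/4) = 41/7.
Smallest ratio is 3 in the row of y, so y leaves.

y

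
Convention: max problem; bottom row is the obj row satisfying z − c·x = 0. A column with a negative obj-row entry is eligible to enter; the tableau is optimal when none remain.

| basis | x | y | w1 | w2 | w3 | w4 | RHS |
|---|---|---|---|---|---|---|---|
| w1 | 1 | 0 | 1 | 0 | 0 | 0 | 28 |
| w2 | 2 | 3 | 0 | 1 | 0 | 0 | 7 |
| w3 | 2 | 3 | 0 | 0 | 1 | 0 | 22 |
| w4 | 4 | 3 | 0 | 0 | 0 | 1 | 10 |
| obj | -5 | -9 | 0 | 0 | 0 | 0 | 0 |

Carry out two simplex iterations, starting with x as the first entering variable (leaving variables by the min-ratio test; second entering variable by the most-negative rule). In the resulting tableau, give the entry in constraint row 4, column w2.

Ratio test on column x — row 1: 28/1 = 28; row 2: 7/2 = 7/2; row 3: 22/2 = 11; row 4: 10/4 = 5/2. Minimum is 5/2 at row 4 (w4 leaves); pivot element 4.
Divide row 4 by 4; eliminate column x from the other rows.
Second iteration: most negative obj-row entry is -21/4 in column y, so y enters.
Ratio test on column y — row 1: entry -3/4 ≤ 0; row 2: 2/(3/2) = 4/3; row 3: 17/(3/2) = 34/3; row 4: (5/2)/(3/4) = 10/3. Minimum is 4/3 at row 2 (w2 leaves); pivot element 3/2.
Divide row 2 by 3/2; eliminate column y from the other rows.
After both pivots, the entry at constraint row 4, column w2 is -1/2.

-1/2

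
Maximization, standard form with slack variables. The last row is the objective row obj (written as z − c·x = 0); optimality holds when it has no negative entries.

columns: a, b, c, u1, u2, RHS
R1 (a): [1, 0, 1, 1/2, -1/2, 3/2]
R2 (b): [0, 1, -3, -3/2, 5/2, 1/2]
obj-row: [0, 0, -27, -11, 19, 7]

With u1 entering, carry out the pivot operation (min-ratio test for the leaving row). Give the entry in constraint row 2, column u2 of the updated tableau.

Ratio test on column u1 — row 1: (3/2)/(1/2) = 3; row 2: entry -3/2 ≤ 0. Minimum is 3 at row 1 (a leaves); pivot element 1/2.
Divide row 1 by 1/2; eliminate column u1 from the other rows.
Row 2 update in column u2: 5/2 − (-3/2)·(-1) = 1.

1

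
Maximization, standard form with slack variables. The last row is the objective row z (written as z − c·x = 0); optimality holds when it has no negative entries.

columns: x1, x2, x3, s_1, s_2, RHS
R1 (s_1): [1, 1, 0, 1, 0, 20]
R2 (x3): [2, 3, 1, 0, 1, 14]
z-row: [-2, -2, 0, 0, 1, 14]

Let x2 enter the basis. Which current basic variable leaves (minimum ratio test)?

x3

Column x2 entries and ratios — s_1: 20/1 = 20; x3: 14/3 = 14/3.
Smallest ratio is 14/3 in the row of x3, so x3 leaves.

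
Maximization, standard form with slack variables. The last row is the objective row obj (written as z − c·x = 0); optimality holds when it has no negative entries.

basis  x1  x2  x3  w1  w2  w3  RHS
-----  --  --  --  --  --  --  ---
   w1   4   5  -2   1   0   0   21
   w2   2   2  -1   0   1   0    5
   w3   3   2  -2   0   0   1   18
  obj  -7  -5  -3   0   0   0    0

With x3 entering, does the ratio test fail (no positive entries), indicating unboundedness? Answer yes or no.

yes

Every constraint-row entry in column x3 is ≤ 0, so increasing x3 is unbounded.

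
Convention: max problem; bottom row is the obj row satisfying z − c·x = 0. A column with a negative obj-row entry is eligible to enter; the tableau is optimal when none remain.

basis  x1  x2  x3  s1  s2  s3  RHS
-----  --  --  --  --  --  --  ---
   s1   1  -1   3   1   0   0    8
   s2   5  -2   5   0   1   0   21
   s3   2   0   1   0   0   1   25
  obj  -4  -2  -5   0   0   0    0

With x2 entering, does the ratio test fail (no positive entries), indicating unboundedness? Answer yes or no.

yes

Every constraint-row entry in column x2 is ≤ 0, so increasing x2 is unbounded.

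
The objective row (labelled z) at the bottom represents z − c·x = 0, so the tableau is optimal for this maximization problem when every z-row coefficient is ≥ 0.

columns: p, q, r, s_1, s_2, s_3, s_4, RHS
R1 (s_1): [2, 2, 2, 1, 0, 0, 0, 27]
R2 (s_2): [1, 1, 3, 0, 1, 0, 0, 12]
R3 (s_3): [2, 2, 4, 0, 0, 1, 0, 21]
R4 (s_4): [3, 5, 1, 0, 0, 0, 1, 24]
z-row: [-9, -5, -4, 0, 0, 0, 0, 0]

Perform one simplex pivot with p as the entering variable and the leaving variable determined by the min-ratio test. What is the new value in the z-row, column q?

Ratio test on column p — row 1: 27/2 = 27/2; row 2: 12/1 = 12; row 3: 21/2 = 21/2; row 4: 24/3 = 8. Minimum is 8 at row 4 (s_4 leaves); pivot element 3.
Divide row 4 by 3; eliminate column p from the other rows.
z-row update in column q: -5 − (-9)·(5/3) = 10.

10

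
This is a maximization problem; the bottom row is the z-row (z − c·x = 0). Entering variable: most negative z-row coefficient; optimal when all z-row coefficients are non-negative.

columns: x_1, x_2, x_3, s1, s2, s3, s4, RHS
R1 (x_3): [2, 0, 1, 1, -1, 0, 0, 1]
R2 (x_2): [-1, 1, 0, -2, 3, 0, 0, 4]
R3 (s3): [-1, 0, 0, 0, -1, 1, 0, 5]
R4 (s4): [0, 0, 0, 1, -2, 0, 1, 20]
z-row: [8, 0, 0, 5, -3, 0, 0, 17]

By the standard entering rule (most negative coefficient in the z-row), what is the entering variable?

Negative z-row entries: s2: -3.
The most negative is -3 in column s2, so s2 enters.

s2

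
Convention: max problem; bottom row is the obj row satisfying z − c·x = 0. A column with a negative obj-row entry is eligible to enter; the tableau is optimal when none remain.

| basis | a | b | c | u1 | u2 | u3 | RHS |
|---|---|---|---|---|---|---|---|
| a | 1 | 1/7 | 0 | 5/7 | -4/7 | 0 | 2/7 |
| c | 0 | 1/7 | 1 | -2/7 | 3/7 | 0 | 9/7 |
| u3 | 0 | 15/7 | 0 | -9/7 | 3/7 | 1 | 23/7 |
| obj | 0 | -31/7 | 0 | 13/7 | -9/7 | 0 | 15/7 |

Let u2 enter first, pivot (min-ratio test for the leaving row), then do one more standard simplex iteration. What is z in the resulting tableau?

Ratio test on column u2 — row 1: entry -4/7 ≤ 0; row 2: (9/7)/(3/7) = 3; row 3: (23/7)/(3/7) = 23/3. Minimum is 3 at row 2 (c leaves); pivot element 3/7.
Pivot on row 2; the obj-row RHS becomes 15/7 − (-9/7)·3 = 6.
Next entering variable (most negative obj-row entry -4): b.
Ratio test on column b — row 1: 2/(1/3) = 6; row 2: 3/(1/3) = 9; row 3: 2/2 = 1. Minimum is 1 at row 3 (u3 leaves); pivot element 2.
After the second pivot the obj-row RHS is 6 − (-4)·1 = 10.

10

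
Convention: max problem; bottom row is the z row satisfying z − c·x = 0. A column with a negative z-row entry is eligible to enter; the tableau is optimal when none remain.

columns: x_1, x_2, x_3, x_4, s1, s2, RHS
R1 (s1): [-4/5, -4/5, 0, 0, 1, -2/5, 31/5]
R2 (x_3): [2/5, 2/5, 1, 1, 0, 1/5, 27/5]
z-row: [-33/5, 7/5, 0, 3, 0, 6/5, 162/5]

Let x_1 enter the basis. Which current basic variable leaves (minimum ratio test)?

x_3

Column x_1 entries and ratios — s1: -4/5 ≤ 0, skip; x_3: (27/5)/(2/5) = 27/2.
Smallest ratio is 27/2 in the row of x_3, so x_3 leaves.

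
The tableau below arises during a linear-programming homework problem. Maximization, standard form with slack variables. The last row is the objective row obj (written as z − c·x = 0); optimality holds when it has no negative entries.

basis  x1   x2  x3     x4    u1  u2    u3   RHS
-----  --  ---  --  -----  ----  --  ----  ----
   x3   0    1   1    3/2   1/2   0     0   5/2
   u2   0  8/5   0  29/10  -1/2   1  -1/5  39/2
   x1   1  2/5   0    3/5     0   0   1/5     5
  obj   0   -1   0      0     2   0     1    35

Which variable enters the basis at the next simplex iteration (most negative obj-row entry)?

x2

Negative obj-row entries: x2: -1.
The most negative is -1 in column x2, so x2 enters.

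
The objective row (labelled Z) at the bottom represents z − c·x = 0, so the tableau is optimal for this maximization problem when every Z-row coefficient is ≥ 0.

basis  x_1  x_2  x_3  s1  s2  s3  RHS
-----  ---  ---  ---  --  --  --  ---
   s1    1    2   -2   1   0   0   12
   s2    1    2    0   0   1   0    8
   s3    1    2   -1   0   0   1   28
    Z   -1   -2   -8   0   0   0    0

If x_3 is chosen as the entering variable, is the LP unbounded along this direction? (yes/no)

yes

Every constraint-row entry in column x_3 is ≤ 0, so increasing x_3 is unbounded.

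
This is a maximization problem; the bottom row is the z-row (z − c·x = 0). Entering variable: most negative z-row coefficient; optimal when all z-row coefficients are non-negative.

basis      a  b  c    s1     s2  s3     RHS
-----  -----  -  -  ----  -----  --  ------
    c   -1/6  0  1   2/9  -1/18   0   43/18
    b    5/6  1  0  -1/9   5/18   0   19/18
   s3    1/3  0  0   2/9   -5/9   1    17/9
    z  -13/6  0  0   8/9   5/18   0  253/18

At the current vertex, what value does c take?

c is basic (row 1); its value is the RHS of that row, 43/18.

43/18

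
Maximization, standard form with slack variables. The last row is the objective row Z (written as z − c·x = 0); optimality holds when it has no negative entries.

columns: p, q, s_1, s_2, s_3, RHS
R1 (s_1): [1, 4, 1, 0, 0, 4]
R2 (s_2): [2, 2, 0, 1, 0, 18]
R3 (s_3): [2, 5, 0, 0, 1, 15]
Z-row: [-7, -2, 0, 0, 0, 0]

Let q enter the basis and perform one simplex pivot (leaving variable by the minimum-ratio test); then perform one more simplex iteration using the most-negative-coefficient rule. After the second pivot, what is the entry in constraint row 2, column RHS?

10

Ratio test on column q — row 1: 4/4 = 1; row 2: 18/2 = 9; row 3: 15/5 = 3. Minimum is 1 at row 1 (s_1 leaves); pivot element 4.
Divide row 1 by 4; eliminate column q from the other rows.
Second iteration: most negative Z-row entry is -13/2 in column p, so p enters.
Ratio test on column p — row 1: 1/(1/4) = 4; row 2: 16/(3/2) = 32/3; row 3: 10/(3/4) = 40/3. Minimum is 4 at row 1 (q leaves); pivot element 1/4.
Divide row 1 by 1/4; eliminate column p from the other rows.
After both pivots, the entry at constraint row 2, column RHS is 10.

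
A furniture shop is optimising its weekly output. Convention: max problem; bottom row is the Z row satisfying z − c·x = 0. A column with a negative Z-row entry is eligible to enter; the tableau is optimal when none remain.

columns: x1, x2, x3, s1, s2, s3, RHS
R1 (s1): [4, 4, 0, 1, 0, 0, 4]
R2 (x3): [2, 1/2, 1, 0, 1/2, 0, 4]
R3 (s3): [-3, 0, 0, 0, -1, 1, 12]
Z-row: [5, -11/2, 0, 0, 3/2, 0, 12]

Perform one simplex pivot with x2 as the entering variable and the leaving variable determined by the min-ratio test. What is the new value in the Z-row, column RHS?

35/2

Ratio test on column x2 — row 1: 4/4 = 1; row 2: 4/(1/2) = 8; row 3: entry 0 ≤ 0. Minimum is 1 at row 1 (s1 leaves); pivot element 4.
Divide row 1 by 4; eliminate column x2 from the other rows.
Z-row update in column RHS: 12 − (-11/2)·1 = 35/2.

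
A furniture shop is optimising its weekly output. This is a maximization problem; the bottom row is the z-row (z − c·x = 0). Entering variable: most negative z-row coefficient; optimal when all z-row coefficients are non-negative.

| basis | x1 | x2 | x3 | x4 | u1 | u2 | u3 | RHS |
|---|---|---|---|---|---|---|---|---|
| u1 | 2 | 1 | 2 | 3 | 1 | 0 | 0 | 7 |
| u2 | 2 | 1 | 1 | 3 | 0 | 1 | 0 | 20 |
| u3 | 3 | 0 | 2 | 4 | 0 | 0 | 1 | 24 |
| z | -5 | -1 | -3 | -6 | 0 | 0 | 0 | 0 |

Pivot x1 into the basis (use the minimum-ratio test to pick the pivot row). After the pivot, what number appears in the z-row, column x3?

2

Ratio test on column x1 — row 1: 7/2 = 7/2; row 2: 20/2 = 10; row 3: 24/3 = 8. Minimum is 7/2 at row 1 (u1 leaves); pivot element 2.
Divide row 1 by 2; eliminate column x1 from the other rows.
z-row update in column x3: -3 − (-5)·1 = 2.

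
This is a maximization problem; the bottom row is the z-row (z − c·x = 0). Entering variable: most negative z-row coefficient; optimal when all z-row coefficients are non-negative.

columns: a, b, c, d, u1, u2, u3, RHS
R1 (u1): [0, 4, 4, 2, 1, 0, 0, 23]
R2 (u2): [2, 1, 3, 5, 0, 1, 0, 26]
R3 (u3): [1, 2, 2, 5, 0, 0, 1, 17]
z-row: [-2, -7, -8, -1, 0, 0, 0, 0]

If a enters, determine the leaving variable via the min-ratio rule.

Column a entries and ratios — u1: 0 ≤ 0, skip; u2: 26/2 = 13; u3: 17/1 = 17.
Smallest ratio is 13 in the row of u2, so u2 leaves.

u2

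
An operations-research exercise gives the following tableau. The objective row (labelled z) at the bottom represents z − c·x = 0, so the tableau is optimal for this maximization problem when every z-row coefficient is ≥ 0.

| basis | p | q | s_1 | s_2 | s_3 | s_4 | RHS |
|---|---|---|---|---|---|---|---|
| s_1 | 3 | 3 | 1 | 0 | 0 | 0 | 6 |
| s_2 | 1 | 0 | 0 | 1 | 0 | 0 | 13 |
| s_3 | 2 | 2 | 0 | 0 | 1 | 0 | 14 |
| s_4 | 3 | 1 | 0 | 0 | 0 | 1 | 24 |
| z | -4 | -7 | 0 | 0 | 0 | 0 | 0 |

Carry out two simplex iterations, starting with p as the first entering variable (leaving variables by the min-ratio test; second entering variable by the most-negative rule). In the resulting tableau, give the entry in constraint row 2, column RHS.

Ratio test on column p — row 1: 6/3 = 2; row 2: 13/1 = 13; row 3: 14/2 = 7; row 4: 24/3 = 8. Minimum is 2 at row 1 (s_1 leaves); pivot element 3.
Divide row 1 by 3; eliminate column p from the other rows.
Second iteration: most negative z-row entry is -3 in column q, so q enters.
Ratio test on column q — row 1: 2/1 = 2; row 2: entry -1 ≤ 0; row 3: entry 0 ≤ 0; row 4: entry -2 ≤ 0. Minimum is 2 at row 1 (p leaves); pivot element 1.
Divide row 1 by 1; eliminate column q from the other rows.
After both pivots, the entry at constraint row 2, column RHS is 13.

13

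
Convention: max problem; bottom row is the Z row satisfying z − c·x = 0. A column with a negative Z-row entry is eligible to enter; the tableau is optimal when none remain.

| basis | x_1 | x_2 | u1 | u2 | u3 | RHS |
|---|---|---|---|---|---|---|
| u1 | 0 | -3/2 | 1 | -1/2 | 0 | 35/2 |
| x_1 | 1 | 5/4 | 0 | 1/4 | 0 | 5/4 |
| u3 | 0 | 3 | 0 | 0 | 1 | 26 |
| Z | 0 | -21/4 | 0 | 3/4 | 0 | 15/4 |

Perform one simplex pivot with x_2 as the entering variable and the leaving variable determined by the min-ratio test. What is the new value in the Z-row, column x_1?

21/5

Ratio test on column x_2 — row 1: entry -3/2 ≤ 0; row 2: (5/4)/(5/4) = 1; row 3: 26/3 = 26/3. Minimum is 1 at row 2 (x_1 leaves); pivot element 5/4.
Divide row 2 by 5/4; eliminate column x_2 from the other rows.
Z-row update in column x_1: 0 − (-21/4)·(4/5) = 21/5.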